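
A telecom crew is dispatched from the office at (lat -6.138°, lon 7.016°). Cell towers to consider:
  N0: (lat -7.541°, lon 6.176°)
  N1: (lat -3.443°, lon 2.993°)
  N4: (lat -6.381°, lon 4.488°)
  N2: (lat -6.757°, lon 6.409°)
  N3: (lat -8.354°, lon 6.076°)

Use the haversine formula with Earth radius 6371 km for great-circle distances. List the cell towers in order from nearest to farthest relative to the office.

N2, N0, N3, N4, N1

Computing each great-circle distance from (lat -6.138°, lon 7.016°):
N2 (lat -6.757°, lon 6.409°): 96.1 km
N0 (lat -7.541°, lon 6.176°): 181.5 km
N3 (lat -8.354°, lon 6.076°): 267.3 km
N4 (lat -6.381°, lon 4.488°): 280.7 km
N1 (lat -3.443°, lon 2.993°): 537.1 km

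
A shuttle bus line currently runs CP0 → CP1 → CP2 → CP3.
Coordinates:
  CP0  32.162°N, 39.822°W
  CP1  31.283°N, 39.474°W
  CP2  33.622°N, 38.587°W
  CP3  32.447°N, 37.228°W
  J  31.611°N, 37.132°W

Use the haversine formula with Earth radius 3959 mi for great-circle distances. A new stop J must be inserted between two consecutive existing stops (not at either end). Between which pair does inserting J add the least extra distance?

Added distance for inserting J between each consecutive pair:
CP0–CP1: 238.2 mi
CP1–CP2: 132.9 mi
CP2–CP3: 107.7 mi
Smallest added distance is 107.7 mi, inserting between CP2 and CP3.

between CP2 and CP3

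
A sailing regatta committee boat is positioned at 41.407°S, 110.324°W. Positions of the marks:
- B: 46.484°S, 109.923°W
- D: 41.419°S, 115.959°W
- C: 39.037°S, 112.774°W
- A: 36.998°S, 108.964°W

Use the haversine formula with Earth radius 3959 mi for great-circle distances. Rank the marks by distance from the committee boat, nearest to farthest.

C, D, A, B

Distances from the committee boat:
C 39.037°S, 112.774°W: 208.6 mi
D 41.419°S, 115.959°W: 292.0 mi
A 36.998°S, 108.964°W: 313.2 mi
B 46.484°S, 109.923°W: 351.4 mi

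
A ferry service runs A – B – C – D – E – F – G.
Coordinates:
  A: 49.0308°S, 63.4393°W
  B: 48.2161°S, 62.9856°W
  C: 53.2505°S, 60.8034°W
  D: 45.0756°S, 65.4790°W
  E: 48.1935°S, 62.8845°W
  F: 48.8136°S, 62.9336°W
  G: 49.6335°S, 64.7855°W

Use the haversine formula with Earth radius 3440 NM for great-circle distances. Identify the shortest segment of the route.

E–F

Leg distances:
A→B: 52.1 NM
B→C: 313.4 NM
C→D: 523.7 NM
D→E: 215.6 NM
E→F: 37.3 NM
F→G: 87.7 NM
The shortest leg is E–F at 37.3 NM.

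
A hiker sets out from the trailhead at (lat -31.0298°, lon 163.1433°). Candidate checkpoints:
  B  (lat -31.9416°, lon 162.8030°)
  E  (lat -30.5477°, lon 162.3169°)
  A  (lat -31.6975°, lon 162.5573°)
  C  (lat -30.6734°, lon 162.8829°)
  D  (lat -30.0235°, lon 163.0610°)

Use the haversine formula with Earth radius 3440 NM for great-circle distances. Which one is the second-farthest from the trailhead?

B

Distances from the trailhead ((lat -31.0298°, lon 163.1433°)):
D: 60.6 NM
B: 57.4 NM
E: 51.5 NM
A: 50.1 NM
C: 25.3 NM
The second-farthest is B at 57.4 NM.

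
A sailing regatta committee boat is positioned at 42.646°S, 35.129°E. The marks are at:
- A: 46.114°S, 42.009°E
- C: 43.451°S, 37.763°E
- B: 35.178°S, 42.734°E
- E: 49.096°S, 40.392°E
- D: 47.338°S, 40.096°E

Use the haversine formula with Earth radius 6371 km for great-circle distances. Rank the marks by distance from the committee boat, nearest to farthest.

C, D, A, E, B

Distance from the committee boat at 42.646°S, 35.129°E to each:
C 43.451°S, 37.763°E: 232.0 km
D 47.338°S, 40.096°E: 651.4 km
A 46.114°S, 42.009°E: 668.7 km
E 49.096°S, 40.392°E: 824.4 km
B 35.178°S, 42.734°E: 1058.5 km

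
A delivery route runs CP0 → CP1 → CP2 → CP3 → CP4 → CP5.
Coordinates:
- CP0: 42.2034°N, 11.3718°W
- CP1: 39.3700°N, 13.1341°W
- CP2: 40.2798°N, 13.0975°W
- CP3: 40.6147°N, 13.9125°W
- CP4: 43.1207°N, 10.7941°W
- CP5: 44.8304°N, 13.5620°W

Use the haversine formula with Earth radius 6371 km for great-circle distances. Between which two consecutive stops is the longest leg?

Leg distances:
CP0→CP1: 348.2 km
CP1→CP2: 101.2 km
CP2→CP3: 78.4 km
CP3→CP4: 379.8 km
CP4→CP5: 291.9 km
The longest leg is CP3–CP4 at 379.8 km.

CP3–CP4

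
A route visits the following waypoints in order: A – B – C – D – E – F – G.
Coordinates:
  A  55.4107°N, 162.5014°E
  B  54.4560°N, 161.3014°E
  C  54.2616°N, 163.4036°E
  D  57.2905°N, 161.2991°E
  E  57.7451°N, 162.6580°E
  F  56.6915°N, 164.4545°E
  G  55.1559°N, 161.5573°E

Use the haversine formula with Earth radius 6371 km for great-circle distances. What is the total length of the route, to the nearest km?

Leg distances:
A→B: 130.9 km  (cumulative 130.9 km)
B→C: 137.9 km  (cumulative 268.8 km)
C→D: 361.6 km  (cumulative 630.4 km)
D→E: 95.6 km  (cumulative 726.0 km)
E→F: 159.4 km  (cumulative 885.4 km)
F→G: 248.4 km  (cumulative 1133.9 km)
Total route length ≈ 1134 km.

1134 km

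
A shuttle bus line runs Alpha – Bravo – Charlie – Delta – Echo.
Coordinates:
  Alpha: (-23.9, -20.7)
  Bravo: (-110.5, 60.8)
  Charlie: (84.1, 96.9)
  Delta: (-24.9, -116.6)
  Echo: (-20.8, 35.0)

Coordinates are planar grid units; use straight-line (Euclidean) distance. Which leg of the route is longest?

Leg distances:
Alpha→Bravo: 118.9
Bravo→Charlie: 197.9
Charlie→Delta: 239.7
Delta→Echo: 151.7
The longest leg is Charlie–Delta at 239.7.

Charlie–Delta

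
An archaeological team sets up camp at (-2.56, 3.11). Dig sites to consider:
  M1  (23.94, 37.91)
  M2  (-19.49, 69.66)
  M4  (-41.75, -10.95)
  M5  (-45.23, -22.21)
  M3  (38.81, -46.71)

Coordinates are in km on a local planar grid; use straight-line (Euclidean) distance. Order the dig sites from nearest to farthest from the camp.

Distances from the camp:
M4 (-41.75, -10.95): 41.6 km
M1 (23.94, 37.91): 43.7 km
M5 (-45.23, -22.21): 49.6 km
M3 (38.81, -46.71): 64.8 km
M2 (-19.49, 69.66): 68.7 km

M4, M1, M5, M3, M2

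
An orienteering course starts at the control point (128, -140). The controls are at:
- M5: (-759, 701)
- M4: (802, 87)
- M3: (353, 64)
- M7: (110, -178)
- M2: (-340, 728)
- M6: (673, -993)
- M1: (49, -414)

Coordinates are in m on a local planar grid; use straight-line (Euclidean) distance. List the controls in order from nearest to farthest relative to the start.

Computing each straight-line distance from (128, -140):
M7 (110, -178): 42.0 m
M1 (49, -414): 285.2 m
M3 (353, 64): 303.7 m
M4 (802, 87): 711.2 m
M2 (-340, 728): 986.1 m
M6 (673, -993): 1012.2 m
M5 (-759, 701): 1222.3 m

M7, M1, M3, M4, M2, M6, M5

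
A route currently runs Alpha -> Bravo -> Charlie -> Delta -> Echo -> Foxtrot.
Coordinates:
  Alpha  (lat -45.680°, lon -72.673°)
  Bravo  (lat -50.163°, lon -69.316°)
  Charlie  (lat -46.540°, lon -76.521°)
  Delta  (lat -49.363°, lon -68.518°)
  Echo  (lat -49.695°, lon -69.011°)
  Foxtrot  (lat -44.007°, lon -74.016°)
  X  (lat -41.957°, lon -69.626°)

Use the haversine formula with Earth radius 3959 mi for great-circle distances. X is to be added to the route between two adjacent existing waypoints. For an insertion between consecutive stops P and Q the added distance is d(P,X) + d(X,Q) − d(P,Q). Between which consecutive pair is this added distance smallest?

between Echo and Foxtrot

Added distance for inserting X between each consecutive pair:
Alpha–Bravo: 519.4 mi
Bravo–Charlie: 617.9 mi
Charlie–Delta: 561.5 mi
Delta–Echo: 1018.1 mi
Echo–Foxtrot: 340.2 mi
Smallest added distance is 340.2 mi, inserting between Echo and Foxtrot.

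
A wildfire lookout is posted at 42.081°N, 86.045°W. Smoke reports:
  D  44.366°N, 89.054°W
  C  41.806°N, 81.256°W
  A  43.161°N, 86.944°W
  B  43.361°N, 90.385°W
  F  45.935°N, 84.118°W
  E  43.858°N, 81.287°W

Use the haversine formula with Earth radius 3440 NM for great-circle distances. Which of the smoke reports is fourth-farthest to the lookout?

B

Distance to each, sorted:
F: 245.9 NM
E: 234.6 NM
C: 214.5 NM
B: 206.2 NM
D: 190.1 NM
A: 76.0 NM
The fourth-farthest is B at 206.2 NM.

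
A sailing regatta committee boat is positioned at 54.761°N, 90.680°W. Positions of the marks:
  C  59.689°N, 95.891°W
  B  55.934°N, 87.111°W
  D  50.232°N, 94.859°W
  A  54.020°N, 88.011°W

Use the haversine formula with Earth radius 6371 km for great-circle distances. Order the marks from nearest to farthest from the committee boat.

A, B, D, C

Computing each great-circle distance from 54.761°N, 90.680°W:
A 54.020°N, 88.011°W: 191.4 km
B 55.934°N, 87.111°W: 260.6 km
D 50.232°N, 94.859°W: 577.4 km
C 59.689°N, 95.891°W: 631.0 km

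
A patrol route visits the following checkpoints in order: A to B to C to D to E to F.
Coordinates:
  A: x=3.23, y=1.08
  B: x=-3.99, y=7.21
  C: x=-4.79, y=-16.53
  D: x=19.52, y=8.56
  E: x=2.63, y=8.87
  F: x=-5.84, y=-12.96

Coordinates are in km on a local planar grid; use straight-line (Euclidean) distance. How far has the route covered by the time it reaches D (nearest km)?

68 km

Leg distances:
A→B: 9.5 km  (cumulative 9.5 km)
B→C: 23.8 km  (cumulative 33.2 km)
C→D: 34.9 km  (cumulative 68.2 km)
Cumulative distance at D ≈ 68 km.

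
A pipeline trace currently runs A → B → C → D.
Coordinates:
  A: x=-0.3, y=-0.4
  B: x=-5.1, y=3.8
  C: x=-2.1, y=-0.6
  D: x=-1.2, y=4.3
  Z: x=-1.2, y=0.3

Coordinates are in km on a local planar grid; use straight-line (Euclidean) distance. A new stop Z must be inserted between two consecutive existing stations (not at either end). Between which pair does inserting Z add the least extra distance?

Added distance for inserting Z between each consecutive pair:
A–B: 0.0 km
B–C: 1.2 km
C–D: 0.3 km
Smallest added distance is 0.0 km, inserting between A and B.

between A and B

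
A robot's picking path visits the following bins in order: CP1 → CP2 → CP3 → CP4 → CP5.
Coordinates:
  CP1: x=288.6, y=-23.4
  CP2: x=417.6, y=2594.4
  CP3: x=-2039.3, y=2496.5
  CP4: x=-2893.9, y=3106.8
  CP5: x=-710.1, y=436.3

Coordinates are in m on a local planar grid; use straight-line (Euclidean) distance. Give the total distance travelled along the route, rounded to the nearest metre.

Leg distances:
CP1→CP2: 2621.0 m  (cumulative 2621.0 m)
CP2→CP3: 2458.8 m  (cumulative 5079.8 m)
CP3→CP4: 1050.1 m  (cumulative 6130.0 m)
CP4→CP5: 3449.7 m  (cumulative 9579.7 m)
Total route length ≈ 9580 m.

9580 m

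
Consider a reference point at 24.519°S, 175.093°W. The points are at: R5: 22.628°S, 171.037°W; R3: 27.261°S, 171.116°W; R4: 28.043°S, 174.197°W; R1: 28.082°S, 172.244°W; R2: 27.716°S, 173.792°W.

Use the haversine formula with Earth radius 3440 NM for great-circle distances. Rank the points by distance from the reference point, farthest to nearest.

Distance from the reference point at 24.519°S, 175.093°W to each:
R3 27.261°S, 171.116°W: 270.6 NM
R1 28.082°S, 172.244°W: 263.2 NM
R5 22.628°S, 171.037°W: 250.4 NM
R4 28.043°S, 174.197°W: 217.0 NM
R2 27.716°S, 173.792°W: 204.4 NM

R3, R1, R5, R4, R2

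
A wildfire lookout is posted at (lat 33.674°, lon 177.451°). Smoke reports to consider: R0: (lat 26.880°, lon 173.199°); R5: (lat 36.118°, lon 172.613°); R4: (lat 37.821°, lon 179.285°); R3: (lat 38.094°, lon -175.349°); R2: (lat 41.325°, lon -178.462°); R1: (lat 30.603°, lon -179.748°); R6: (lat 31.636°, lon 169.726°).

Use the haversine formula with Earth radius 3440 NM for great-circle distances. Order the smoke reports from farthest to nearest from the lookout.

R2, R0, R3, R6, R5, R4, R1

Distances from the lookout:
R2 (lat 41.325°, lon -178.462°): 498.7 NM
R0 (lat 26.880°, lon 173.199°): 463.5 NM
R3 (lat 38.094°, lon -175.349°): 439.2 NM
R6 (lat 31.636°, lon 169.726°): 409.1 NM
R5 (lat 36.118°, lon 172.613°): 279.7 NM
R4 (lat 37.821°, lon 179.285°): 264.5 NM
R1 (lat 30.603°, lon -179.748°): 232.9 NM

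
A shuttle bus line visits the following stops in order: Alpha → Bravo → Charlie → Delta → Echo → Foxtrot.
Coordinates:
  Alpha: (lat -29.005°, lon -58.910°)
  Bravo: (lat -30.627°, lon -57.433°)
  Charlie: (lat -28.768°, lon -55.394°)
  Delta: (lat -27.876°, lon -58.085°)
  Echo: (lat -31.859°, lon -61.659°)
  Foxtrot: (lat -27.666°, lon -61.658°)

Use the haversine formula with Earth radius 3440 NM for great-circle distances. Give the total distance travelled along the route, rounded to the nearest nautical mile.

985 NM

Leg distances:
Alpha→Bravo: 124.1 NM  (cumulative 124.1 NM)
Bravo→Charlie: 154.2 NM  (cumulative 278.3 NM)
Charlie→Delta: 152.0 NM  (cumulative 430.2 NM)
Delta→Echo: 303.0 NM  (cumulative 733.2 NM)
Echo→Foxtrot: 251.7 NM  (cumulative 984.9 NM)
Total route length ≈ 985 NM.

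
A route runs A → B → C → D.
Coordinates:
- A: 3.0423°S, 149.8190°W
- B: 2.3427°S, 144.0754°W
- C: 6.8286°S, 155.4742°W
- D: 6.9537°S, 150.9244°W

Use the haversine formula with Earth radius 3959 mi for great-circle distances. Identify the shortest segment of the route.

C–D

Leg distances:
A→B: 399.4 mi
B→C: 843.9 mi
C→D: 312.2 mi
The shortest leg is C–D at 312.2 mi.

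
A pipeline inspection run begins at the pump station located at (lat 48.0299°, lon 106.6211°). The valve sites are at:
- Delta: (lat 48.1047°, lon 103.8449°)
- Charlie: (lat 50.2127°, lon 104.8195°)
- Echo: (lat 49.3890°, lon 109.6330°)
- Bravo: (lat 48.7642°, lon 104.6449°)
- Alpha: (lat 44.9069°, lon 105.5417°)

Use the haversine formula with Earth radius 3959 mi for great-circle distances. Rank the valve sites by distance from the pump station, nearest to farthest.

Bravo, Delta, Echo, Charlie, Alpha

Computing each great-circle distance from (lat 48.0299°, lon 106.6211°):
Bravo (lat 48.7642°, lon 104.6449°): 103.9 mi
Delta (lat 48.1047°, lon 103.8449°): 128.3 mi
Echo (lat 49.3890°, lon 109.6330°): 166.3 mi
Charlie (lat 50.2127°, lon 104.8195°): 171.4 mi
Alpha (lat 44.9069°, lon 105.5417°): 221.8 mi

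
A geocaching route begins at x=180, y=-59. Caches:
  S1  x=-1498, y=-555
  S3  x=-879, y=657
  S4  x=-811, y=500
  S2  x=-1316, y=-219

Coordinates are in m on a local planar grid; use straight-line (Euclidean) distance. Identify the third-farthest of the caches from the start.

Distance to each, sorted:
S1: 1749.8 m
S2: 1504.5 m
S3: 1278.3 m
S4: 1137.8 m
The third-farthest is S3 at 1278.3 m.

S3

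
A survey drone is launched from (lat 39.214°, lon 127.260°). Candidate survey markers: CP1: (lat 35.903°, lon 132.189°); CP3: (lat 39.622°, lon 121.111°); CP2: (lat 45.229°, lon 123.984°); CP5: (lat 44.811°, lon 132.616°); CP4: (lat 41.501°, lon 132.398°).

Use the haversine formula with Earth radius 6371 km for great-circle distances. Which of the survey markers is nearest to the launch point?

CP4

Distances from the launch point ((lat 39.214°, lon 127.260°)):
CP4: 504.1 km
CP3: 530.1 km
CP1: 569.3 km
CP2: 721.0 km
CP5: 763.2 km
The nearest is CP4 at 504.1 km.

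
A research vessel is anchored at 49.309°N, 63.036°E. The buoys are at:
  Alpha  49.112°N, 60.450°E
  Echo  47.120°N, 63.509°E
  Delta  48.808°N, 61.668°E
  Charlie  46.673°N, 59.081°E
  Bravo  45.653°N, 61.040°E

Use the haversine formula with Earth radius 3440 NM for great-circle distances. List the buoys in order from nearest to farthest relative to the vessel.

Delta, Alpha, Echo, Charlie, Bravo

Distances from the vessel:
Delta 48.808°N, 61.668°E: 61.7 NM
Alpha 49.112°N, 60.450°E: 102.1 NM
Echo 47.120°N, 63.509°E: 132.8 NM
Charlie 46.673°N, 59.081°E: 224.2 NM
Bravo 45.653°N, 61.040°E: 233.9 NM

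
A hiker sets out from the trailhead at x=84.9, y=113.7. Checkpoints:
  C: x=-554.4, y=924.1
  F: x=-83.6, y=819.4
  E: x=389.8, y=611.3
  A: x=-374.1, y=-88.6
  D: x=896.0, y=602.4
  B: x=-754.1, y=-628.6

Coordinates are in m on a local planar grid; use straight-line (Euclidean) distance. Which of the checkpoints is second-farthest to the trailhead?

Distances from the trailhead (x=84.9, y=113.7):
B: 1120.2 m
C: 1032.2 m
D: 946.9 m
F: 725.5 m
E: 583.6 m
A: 501.6 m
The second-farthest is C at 1032.2 m.

C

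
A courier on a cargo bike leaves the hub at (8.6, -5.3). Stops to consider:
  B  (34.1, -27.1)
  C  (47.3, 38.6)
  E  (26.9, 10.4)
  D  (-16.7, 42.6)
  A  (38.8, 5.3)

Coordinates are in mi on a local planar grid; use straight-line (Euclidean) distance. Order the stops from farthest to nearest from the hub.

C, D, B, A, E

Distances from the hub:
C (47.3, 38.6): 58.5 mi
D (-16.7, 42.6): 54.2 mi
B (34.1, -27.1): 33.5 mi
A (38.8, 5.3): 32.0 mi
E (26.9, 10.4): 24.1 mi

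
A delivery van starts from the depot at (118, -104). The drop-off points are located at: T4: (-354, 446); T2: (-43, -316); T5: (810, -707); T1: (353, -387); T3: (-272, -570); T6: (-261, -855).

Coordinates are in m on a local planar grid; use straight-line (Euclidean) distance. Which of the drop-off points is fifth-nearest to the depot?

Distance to each, sorted:
T2: 266.2 m
T1: 367.9 m
T3: 607.7 m
T4: 724.8 m
T6: 841.2 m
T5: 917.9 m
The fifth-nearest is T6 at 841.2 m.

T6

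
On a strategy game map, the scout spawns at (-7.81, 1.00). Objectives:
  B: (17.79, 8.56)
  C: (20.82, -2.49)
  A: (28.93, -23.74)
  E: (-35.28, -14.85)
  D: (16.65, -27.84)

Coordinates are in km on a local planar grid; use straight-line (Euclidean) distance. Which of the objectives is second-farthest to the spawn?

Distances from the spawn ((-7.81, 1.00)):
A: 44.3 km
D: 37.8 km
E: 31.7 km
C: 28.8 km
B: 26.7 km
The second-farthest is D at 37.8 km.

D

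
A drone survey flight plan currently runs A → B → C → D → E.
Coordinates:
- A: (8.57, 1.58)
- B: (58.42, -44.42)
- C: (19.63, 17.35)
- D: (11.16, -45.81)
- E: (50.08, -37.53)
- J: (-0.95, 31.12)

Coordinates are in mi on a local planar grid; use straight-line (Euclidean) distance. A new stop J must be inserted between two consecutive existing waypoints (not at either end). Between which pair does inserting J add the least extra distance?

Added distance for inserting J between each consecutive pair:
A–B: 59.3 mi
B–C: 47.9 mi
C–D: 38.9 mi
D–E: 123.6 mi
Smallest added distance is 38.9 mi, inserting between C and D.

between C and D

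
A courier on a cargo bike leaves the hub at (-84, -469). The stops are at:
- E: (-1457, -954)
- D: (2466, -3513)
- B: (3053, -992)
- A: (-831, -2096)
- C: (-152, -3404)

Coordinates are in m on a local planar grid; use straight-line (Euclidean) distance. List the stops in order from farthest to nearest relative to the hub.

D, B, C, A, E

Distances from the hub:
D (2466, -3513): 3970.9 m
B (3053, -992): 3180.3 m
C (-152, -3404): 2935.8 m
A (-831, -2096): 1790.3 m
E (-1457, -954): 1456.1 m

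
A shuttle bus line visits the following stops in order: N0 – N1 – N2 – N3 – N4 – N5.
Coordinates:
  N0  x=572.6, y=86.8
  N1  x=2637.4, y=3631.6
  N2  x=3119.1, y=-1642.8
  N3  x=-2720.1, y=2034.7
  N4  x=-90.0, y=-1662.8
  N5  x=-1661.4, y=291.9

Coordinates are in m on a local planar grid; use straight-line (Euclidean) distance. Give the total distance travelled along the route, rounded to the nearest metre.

23345 m

Leg distances:
N0→N1: 4102.3 m  (cumulative 4102.3 m)
N1→N2: 5296.4 m  (cumulative 9398.7 m)
N2→N3: 6900.7 m  (cumulative 16299.4 m)
N3→N4: 4537.5 m  (cumulative 20836.9 m)
N4→N5: 2508.0 m  (cumulative 23344.9 m)
Total route length ≈ 23345 m.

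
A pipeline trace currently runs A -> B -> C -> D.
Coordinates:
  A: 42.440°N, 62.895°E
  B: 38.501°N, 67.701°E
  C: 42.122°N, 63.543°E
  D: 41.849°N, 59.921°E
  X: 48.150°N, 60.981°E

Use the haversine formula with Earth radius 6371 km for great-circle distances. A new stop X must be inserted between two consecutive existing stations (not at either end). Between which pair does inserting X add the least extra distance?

between C and D

Added distance for inserting X between each consecutive pair:
A–B: 1256.5 km
B–C: 1366.2 km
C–D: 1104.3 km
Smallest added distance is 1104.3 km, inserting between C and D.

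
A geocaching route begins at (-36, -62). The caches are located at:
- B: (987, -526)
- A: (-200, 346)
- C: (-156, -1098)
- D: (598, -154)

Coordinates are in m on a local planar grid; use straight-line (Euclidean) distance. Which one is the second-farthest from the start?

C

Distances from the start ((-36, -62)):
B: 1123.3 m
C: 1042.9 m
D: 640.6 m
A: 439.7 m
The second-farthest is C at 1042.9 m.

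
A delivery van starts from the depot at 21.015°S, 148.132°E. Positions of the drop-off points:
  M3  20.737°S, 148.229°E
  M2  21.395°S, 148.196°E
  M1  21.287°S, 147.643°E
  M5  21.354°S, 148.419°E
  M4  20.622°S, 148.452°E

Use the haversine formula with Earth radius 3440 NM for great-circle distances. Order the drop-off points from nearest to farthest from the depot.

Computing each great-circle distance from 21.015°S, 148.132°E:
M3 20.737°S, 148.229°E: 17.6 NM
M2 21.395°S, 148.196°E: 23.1 NM
M5 21.354°S, 148.419°E: 25.9 NM
M4 20.622°S, 148.452°E: 29.7 NM
M1 21.287°S, 147.643°E: 31.9 NM

M3, M2, M5, M4, M1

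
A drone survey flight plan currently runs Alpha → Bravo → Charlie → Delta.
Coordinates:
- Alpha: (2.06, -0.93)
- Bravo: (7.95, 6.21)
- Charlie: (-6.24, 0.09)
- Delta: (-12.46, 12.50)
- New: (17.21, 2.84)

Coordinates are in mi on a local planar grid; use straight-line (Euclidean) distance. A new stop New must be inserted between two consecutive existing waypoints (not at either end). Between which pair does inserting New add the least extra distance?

between Alpha and Bravo

Added distance for inserting New between each consecutive pair:
Alpha–Bravo: 16.2 mi
Bravo–Charlie: 18.0 mi
Charlie–Delta: 40.9 mi
Smallest added distance is 16.2 mi, inserting between Alpha and Bravo.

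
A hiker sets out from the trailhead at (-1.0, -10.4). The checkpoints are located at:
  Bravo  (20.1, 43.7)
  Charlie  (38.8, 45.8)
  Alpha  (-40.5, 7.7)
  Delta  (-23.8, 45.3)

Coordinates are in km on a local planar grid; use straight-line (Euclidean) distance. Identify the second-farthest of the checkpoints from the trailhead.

Delta

Distance to each, sorted:
Charlie: 68.9 km
Delta: 60.2 km
Bravo: 58.1 km
Alpha: 43.4 km
The second-farthest is Delta at 60.2 km.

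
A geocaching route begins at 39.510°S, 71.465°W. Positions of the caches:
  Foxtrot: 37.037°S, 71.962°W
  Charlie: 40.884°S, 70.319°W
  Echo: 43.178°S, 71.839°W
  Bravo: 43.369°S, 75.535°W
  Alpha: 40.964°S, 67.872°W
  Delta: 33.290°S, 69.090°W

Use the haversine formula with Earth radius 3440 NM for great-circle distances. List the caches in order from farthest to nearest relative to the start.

Distances from the start:
Delta 33.290°S, 69.090°W: 390.6 NM
Bravo 43.369°S, 75.535°W: 295.3 NM
Echo 43.178°S, 71.839°W: 220.9 NM
Alpha 40.964°S, 67.872°W: 186.4 NM
Foxtrot 37.037°S, 71.962°W: 150.3 NM
Charlie 40.884°S, 70.319°W: 97.8 NM

Delta, Bravo, Echo, Alpha, Foxtrot, Charlie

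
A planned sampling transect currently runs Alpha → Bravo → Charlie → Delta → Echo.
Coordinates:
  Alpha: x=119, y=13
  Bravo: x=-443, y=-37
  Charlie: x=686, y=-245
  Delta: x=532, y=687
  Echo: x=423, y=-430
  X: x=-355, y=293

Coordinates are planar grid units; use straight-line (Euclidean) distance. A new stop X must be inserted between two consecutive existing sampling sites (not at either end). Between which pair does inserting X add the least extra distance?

Added distance for inserting X between each consecutive pair:
Alpha–Bravo: 327.8
Bravo–Charlie: 365.3
Charlie–Delta: 1197.7
Delta–Echo: 910.3
Smallest added distance is 327.8, inserting between Alpha and Bravo.

between Alpha and Bravo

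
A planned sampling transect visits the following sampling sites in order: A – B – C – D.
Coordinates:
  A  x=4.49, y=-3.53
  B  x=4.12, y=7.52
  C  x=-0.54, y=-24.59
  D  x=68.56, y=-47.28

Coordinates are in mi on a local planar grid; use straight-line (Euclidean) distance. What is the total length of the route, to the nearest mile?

Leg distances:
A→B: 11.1 mi  (cumulative 11.1 mi)
B→C: 32.4 mi  (cumulative 43.5 mi)
C→D: 72.7 mi  (cumulative 116.2 mi)
Total route length ≈ 116 mi.

116 mi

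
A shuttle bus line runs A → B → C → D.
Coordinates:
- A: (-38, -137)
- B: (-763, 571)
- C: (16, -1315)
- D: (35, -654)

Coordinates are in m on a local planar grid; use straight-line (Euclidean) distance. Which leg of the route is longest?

Leg distances:
A→B: 1013.4 m
B→C: 2040.5 m
C→D: 661.3 m
The longest leg is B–C at 2040.5 m.

B–C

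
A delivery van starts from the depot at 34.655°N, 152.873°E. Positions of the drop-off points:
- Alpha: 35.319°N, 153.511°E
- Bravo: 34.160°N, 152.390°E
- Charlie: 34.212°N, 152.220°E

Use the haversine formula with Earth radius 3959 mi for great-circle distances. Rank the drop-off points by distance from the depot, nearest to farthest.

Bravo, Charlie, Alpha

Distance from the depot at 34.655°N, 152.873°E to each:
Bravo 34.160°N, 152.390°E: 43.9 mi
Charlie 34.212°N, 152.220°E: 48.2 mi
Alpha 35.319°N, 153.511°E: 58.4 mi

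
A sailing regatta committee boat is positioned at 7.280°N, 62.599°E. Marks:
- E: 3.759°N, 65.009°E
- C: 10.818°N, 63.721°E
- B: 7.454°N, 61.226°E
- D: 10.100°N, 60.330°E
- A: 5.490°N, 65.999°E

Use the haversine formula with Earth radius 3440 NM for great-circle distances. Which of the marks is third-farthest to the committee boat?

C

Distance to each, sorted:
E: 255.8 NM
A: 229.6 NM
C: 222.6 NM
D: 216.3 NM
B: 82.4 NM
The third-farthest is C at 222.6 NM.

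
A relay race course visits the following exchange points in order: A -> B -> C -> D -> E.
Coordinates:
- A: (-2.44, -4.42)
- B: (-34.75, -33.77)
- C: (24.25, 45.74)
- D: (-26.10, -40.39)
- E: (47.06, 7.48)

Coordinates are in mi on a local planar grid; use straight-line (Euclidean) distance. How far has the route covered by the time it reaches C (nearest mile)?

Leg distances:
A→B: 43.7 mi  (cumulative 43.7 mi)
B→C: 99.0 mi  (cumulative 142.7 mi)
Cumulative distance at C ≈ 143 mi.

143 mi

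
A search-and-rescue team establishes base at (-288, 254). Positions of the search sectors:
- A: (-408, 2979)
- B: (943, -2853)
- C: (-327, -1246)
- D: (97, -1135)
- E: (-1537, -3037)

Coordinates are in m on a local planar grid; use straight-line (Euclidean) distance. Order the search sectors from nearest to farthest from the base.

Computing each straight-line distance from (-288, 254):
D (97, -1135): 1441.4 m
C (-327, -1246): 1500.5 m
A (-408, 2979): 2727.6 m
B (943, -2853): 3342.0 m
E (-1537, -3037): 3520.0 m

D, C, A, B, E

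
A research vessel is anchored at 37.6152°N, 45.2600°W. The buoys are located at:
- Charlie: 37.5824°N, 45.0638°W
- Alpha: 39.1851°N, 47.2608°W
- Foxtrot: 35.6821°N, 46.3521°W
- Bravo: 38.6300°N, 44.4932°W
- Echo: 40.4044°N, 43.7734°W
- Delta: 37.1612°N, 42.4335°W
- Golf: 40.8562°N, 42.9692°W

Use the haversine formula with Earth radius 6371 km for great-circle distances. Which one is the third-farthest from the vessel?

Distance to each, sorted:
Golf: 410.8 km
Echo: 335.7 km
Delta: 254.8 km
Alpha: 246.7 km
Foxtrot: 236.0 km
Bravo: 131.3 km
Charlie: 17.7 km
The third-farthest is Delta at 254.8 km.

Delta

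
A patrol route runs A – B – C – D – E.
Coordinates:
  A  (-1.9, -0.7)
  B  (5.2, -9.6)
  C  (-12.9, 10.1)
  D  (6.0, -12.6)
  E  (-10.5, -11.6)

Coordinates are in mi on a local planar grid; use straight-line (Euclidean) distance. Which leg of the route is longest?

C–D

Leg distances:
A→B: 11.4 mi
B→C: 26.8 mi
C→D: 29.5 mi
D→E: 16.5 mi
The longest leg is C–D at 29.5 mi.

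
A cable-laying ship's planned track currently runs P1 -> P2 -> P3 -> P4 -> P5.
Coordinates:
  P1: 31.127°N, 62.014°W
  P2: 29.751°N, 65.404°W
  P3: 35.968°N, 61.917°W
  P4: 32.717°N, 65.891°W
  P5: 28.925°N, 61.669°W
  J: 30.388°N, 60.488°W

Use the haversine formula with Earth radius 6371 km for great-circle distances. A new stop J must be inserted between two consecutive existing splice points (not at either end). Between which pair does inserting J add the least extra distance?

between P4 and P5

Added distance for inserting J between each consecutive pair:
P1–P2: 286.5 km
P2–P3: 348.8 km
P3–P4: 694.6 km
P4–P5: 189.1 km
Smallest added distance is 189.1 km, inserting between P4 and P5.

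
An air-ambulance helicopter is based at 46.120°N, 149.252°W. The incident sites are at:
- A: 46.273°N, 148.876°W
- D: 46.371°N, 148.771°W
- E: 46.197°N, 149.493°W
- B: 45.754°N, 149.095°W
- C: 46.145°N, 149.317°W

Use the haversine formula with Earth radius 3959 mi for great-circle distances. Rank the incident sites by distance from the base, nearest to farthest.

C, E, A, B, D

Distances from the base:
C 46.145°N, 149.317°W: 3.6 mi
E 46.197°N, 149.493°W: 12.7 mi
A 46.273°N, 148.876°W: 20.9 mi
B 45.754°N, 149.095°W: 26.4 mi
D 46.371°N, 148.771°W: 28.8 mi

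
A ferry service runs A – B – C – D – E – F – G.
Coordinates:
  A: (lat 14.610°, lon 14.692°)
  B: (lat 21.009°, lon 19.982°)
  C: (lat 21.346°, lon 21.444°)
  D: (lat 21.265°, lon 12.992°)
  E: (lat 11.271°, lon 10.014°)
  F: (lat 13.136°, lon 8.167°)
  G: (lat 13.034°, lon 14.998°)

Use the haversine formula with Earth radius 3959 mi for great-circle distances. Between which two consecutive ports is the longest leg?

Leg distances:
A→B: 562.5 mi
B→C: 97.0 mi
C→D: 544.1 mi
D→E: 718.2 mi
E→F: 179.3 mi
F→G: 459.8 mi
The longest leg is D–E at 718.2 mi.

D–E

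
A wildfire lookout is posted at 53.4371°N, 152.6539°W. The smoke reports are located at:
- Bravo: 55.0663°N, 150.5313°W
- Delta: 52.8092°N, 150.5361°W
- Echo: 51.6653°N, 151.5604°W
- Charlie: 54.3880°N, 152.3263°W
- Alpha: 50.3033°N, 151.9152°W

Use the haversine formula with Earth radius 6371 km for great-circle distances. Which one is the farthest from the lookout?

Distance to each, sorted:
Alpha: 352.1 km
Bravo: 227.6 km
Echo: 210.4 km
Delta: 157.6 km
Charlie: 107.9 km
The farthest is Alpha at 352.1 km.

Alpha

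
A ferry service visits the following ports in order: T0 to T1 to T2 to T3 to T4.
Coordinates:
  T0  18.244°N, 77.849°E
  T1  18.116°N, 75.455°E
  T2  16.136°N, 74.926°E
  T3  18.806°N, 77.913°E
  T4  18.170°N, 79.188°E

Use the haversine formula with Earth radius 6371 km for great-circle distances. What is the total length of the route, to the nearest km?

Leg distances:
T0→T1: 253.3 km  (cumulative 253.3 km)
T1→T2: 227.2 km  (cumulative 480.5 km)
T2→T3: 434.2 km  (cumulative 914.7 km)
T3→T4: 151.9 km  (cumulative 1066.6 km)
Total route length ≈ 1067 km.

1067 km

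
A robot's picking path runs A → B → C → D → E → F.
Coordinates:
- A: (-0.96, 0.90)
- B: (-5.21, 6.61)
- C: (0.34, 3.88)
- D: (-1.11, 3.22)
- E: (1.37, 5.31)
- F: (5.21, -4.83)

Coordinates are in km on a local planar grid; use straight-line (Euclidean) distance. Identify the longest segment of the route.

Leg distances:
A→B: 7.1 km
B→C: 6.2 km
C→D: 1.6 km
D→E: 3.2 km
E→F: 10.8 km
The longest leg is E–F at 10.8 km.

E–F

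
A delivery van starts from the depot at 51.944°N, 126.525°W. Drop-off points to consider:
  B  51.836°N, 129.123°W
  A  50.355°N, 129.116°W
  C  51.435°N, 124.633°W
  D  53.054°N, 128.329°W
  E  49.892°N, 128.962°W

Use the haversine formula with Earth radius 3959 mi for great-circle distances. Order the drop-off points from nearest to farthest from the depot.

C, D, B, A, E

Distance from the depot at 51.944°N, 126.525°W to each:
C 51.435°N, 124.633°W: 88.3 mi
D 53.054°N, 128.329°W: 107.9 mi
B 51.836°N, 129.123°W: 111.0 mi
A 50.355°N, 129.116°W: 157.0 mi
E 49.892°N, 128.962°W: 177.1 mi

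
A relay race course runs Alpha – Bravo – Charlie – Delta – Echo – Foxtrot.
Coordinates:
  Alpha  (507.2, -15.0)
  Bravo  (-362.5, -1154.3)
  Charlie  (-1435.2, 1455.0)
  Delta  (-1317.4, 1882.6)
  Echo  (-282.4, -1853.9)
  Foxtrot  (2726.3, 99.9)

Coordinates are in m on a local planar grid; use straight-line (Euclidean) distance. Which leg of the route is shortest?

Leg distances:
Alpha→Bravo: 1433.3 m
Bravo→Charlie: 2821.2 m
Charlie→Delta: 443.5 m
Delta→Echo: 3877.2 m
Echo→Foxtrot: 3587.4 m
The shortest leg is Charlie–Delta at 443.5 m.

Charlie–Delta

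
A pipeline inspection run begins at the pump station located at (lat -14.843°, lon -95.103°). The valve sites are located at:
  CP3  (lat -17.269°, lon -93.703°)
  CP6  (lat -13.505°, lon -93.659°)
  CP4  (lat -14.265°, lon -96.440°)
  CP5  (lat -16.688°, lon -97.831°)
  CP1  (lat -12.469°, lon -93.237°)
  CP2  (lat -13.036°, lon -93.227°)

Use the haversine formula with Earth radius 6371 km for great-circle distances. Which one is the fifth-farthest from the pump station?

Distance to each, sorted:
CP5: 356.8 km
CP1: 332.2 km
CP3: 308.5 km
CP2: 285.2 km
CP6: 215.3 km
CP4: 157.6 km
The fifth-farthest is CP6 at 215.3 km.

CP6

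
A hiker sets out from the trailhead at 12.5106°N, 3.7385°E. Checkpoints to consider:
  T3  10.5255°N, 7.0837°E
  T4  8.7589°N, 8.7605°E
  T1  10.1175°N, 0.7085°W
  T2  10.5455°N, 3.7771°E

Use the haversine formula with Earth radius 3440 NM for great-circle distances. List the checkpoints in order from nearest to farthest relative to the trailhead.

Distance from the trailhead at 12.5106°N, 3.7385°E to each:
T2 10.5455°N, 3.7771°E: 118.0 NM
T3 10.5255°N, 7.0837°E: 230.1 NM
T1 10.1175°N, 0.7085°W: 298.6 NM
T4 8.7589°N, 8.7605°E: 372.2 NM

T2, T3, T1, T4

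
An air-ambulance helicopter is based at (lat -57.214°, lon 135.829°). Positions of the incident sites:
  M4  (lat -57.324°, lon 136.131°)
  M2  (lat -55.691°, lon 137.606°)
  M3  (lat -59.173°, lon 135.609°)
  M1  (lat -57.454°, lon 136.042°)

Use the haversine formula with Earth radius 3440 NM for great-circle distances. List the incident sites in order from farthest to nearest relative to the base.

M3, M2, M1, M4

Computing each great-circle distance from (lat -57.214°, lon 135.829°):
M3 (lat -59.173°, lon 135.609°): 117.8 NM
M2 (lat -55.691°, lon 137.606°): 108.8 NM
M1 (lat -57.454°, lon 136.042°): 16.0 NM
M4 (lat -57.324°, lon 136.131°): 11.8 NM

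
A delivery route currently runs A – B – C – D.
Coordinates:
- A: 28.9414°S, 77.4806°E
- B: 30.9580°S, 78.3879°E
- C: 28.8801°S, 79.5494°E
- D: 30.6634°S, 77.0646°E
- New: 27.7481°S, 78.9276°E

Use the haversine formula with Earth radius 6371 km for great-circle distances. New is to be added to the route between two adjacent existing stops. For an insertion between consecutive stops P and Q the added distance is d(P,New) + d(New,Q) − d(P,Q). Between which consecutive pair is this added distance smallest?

Added distance for inserting New between each consecutive pair:
A–B: 314.1 km
B–C: 243.8 km
C–D: 199.8 km
Smallest added distance is 199.8 km, inserting between C and D.

between C and D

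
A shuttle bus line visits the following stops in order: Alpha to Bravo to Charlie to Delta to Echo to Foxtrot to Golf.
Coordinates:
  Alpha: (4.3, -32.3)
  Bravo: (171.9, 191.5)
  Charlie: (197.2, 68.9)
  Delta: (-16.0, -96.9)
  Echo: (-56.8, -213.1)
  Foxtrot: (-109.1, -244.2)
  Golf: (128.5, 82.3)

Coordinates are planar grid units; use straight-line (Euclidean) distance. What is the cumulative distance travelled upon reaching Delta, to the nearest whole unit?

Leg distances:
Alpha→Bravo: 279.6  (cumulative 279.6)
Bravo→Charlie: 125.2  (cumulative 404.8)
Charlie→Delta: 270.1  (cumulative 674.9)
Cumulative distance at Delta ≈ 675.

675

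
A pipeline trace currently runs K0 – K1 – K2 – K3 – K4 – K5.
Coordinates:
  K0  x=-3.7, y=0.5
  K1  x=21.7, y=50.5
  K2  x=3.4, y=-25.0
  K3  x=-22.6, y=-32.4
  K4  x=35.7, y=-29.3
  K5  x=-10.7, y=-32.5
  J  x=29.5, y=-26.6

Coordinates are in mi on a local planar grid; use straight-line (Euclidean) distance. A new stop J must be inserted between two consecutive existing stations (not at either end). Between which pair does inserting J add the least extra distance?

Added distance for inserting J between each consecutive pair:
K0–K1: 64.3 mi
K1–K2: 26.0 mi
K2–K3: 51.5 mi
K3–K4: 0.8 mi
K4–K5: 0.9 mi
Smallest added distance is 0.8 mi, inserting between K3 and K4.

between K3 and K4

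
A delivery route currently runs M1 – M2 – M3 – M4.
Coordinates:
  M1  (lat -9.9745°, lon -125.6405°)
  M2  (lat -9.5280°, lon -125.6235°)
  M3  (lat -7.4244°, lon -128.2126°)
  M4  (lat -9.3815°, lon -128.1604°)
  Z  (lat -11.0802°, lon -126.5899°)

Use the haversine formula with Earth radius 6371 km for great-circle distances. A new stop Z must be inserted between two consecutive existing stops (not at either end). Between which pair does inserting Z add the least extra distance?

Added distance for inserting Z between each consecutive pair:
M1–M2: 313.6 km
M2–M3: 277.7 km
M3–M4: 481.5 km
Smallest added distance is 277.7 km, inserting between M2 and M3.

between M2 and M3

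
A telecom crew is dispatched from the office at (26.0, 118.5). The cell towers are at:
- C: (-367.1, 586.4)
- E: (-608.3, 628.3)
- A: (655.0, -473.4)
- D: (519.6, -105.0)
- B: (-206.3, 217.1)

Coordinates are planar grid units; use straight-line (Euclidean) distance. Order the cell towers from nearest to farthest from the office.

Distances from the office:
B (-206.3, 217.1): 252.4
D (519.6, -105.0): 541.8
C (-367.1, 586.4): 611.1
E (-608.3, 628.3): 813.8
A (655.0, -473.4): 863.7

B, D, C, E, A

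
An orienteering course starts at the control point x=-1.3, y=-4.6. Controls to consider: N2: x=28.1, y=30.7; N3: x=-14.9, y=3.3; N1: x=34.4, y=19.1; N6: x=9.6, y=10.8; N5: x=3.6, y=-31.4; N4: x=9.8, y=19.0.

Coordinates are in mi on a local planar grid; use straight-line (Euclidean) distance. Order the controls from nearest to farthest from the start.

Distance from the start at x=-1.3, y=-4.6 to each:
N3 x=-14.9, y=3.3: 15.7 mi
N6 x=9.6, y=10.8: 18.9 mi
N4 x=9.8, y=19.0: 26.1 mi
N5 x=3.6, y=-31.4: 27.2 mi
N1 x=34.4, y=19.1: 42.9 mi
N2 x=28.1, y=30.7: 45.9 mi

N3, N6, N4, N5, N1, N2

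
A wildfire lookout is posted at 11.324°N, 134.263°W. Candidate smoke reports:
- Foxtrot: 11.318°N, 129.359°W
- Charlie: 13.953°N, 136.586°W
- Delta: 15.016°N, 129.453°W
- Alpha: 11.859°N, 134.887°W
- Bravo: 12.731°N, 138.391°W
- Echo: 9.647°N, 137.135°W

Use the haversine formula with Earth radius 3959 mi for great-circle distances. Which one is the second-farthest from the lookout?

Foxtrot

Distance to each, sorted:
Delta: 412.0 mi
Foxtrot: 332.3 mi
Bravo: 295.4 mi
Charlie: 239.8 mi
Echo: 226.9 mi
Alpha: 56.1 mi
The second-farthest is Foxtrot at 332.3 mi.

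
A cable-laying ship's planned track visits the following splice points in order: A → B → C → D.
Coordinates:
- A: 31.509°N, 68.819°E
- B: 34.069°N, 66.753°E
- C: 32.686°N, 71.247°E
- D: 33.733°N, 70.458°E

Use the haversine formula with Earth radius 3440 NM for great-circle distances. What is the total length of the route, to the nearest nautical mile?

Leg distances:
A→B: 185.7 NM  (cumulative 185.7 NM)
B→C: 240.1 NM  (cumulative 425.8 NM)
C→D: 74.3 NM  (cumulative 500.1 NM)
Total route length ≈ 500 NM.

500 NM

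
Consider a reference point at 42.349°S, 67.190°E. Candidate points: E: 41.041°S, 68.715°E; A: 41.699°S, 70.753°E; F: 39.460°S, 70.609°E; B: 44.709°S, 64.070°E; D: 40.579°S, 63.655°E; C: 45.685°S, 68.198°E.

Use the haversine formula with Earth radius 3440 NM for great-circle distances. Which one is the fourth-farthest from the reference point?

D

Distance to each, sorted:
F: 232.7 NM
C: 205.0 NM
B: 196.2 NM
D: 191.3 NM
A: 163.6 NM
E: 104.1 NM
The fourth-farthest is D at 191.3 NM.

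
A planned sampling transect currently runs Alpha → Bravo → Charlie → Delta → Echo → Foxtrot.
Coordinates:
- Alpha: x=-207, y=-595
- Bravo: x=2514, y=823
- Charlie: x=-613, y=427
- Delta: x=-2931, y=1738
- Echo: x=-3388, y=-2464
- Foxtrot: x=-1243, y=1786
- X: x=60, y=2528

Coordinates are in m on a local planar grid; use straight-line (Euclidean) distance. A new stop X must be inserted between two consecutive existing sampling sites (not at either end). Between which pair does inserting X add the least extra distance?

Added distance for inserting X between each consecutive pair:
Alpha–Bravo: 3054.2 m
Bravo–Charlie: 2042.3 m
Charlie–Delta: 2636.7 m
Delta–Echo: 4933.8 m
Echo–Foxtrot: 2805.9 m
Smallest added distance is 2042.3 m, inserting between Bravo and Charlie.

between Bravo and Charlie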